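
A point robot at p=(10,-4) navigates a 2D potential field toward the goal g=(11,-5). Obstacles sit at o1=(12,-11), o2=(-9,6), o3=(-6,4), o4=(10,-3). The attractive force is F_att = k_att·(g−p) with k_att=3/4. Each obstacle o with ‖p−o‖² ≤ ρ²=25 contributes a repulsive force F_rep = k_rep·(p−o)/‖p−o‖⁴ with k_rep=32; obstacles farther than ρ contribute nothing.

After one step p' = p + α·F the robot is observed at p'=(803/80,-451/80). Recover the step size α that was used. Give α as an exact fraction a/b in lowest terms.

α = 1/20

F_att = 3/4·(g−p) = 3/4·(1,-1) = (0.7500,-0.7500)
o1: d²=53 > ρ²=25 → inactive
o2: d²=461 > ρ²=25 → inactive
o3: d²=320 > ρ²=25 → inactive
o4: d²=1 ≤ ρ²=25; F_rep = 32·(0,-1)/1² = (0.0000,-32.0000)
F = F_att + ΣF_rep = (0.7500,-32.7500)
Δp = p'−p = (0.0375,-1.6375); α = Δx/Fx = (3/80) / (3/4) = 1/20
check: Δy/Fy = (-131/80) / (-131/4) = 1/20 ✓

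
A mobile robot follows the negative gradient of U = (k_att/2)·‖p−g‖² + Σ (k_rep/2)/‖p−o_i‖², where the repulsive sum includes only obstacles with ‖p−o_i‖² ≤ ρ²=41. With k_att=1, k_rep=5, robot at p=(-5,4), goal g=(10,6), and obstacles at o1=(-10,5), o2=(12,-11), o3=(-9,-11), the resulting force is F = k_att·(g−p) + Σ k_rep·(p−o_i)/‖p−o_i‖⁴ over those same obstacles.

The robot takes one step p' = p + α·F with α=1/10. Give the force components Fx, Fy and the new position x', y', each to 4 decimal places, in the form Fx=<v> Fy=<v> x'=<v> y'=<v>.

F_att = 1·(g−p) = 1·(15,2) = (15.0000,2.0000)
o1: d²=26 ≤ ρ²=41; F_rep = 5·(5,-1)/26² = (0.0370,-0.0074)
o2: d²=514 > ρ²=41 → inactive
o3: d²=241 > ρ²=41 → inactive
F = F_att + ΣF_rep = (15.0370,1.9926)
p' = p + 1/10·F = (-3.4963,4.1993)

Fx=15.0370 Fy=1.9926 x'=-3.4963 y'=4.1993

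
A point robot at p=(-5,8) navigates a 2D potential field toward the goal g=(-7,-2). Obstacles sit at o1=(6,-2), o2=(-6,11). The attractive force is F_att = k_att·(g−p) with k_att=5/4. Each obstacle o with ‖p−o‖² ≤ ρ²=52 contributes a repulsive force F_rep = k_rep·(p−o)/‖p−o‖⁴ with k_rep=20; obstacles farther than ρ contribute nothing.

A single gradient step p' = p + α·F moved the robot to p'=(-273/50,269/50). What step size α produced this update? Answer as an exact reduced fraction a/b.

F_att = 5/4·(g−p) = 5/4·(-2,-10) = (-2.5000,-12.5000)
o1: d²=221 > ρ²=52 → inactive
o2: d²=10 ≤ ρ²=52; F_rep = 20·(1,-3)/10² = (0.2000,-0.6000)
F = F_att + ΣF_rep = (-2.3000,-13.1000)
Δp = p'−p = (-0.4600,-2.6200); α = Δx/Fx = (-23/50) / (-23/10) = 1/5
check: Δy/Fy = (-131/50) / (-131/10) = 1/5 ✓

α = 1/5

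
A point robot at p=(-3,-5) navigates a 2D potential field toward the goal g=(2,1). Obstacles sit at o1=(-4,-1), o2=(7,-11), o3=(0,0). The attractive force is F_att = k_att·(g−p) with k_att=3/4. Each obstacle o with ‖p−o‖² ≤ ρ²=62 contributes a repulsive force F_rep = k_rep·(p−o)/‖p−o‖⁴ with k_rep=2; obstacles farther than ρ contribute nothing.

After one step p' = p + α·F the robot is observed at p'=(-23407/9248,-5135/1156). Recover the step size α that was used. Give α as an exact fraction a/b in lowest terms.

α = 1/8

F_att = 3/4·(g−p) = 3/4·(5,6) = (3.7500,4.5000)
o1: d²=17 ≤ ρ²=62; F_rep = 2·(1,-4)/17² = (0.0069,-0.0277)
o2: d²=136 > ρ²=62 → inactive
o3: d²=34 ≤ ρ²=62; F_rep = 2·(-3,-5)/34² = (-0.0052,-0.0087)
F = F_att + ΣF_rep = (3.7517,4.4637)
Δp = p'−p = (0.4690,0.5580); α = Δx/Fx = (4337/9248) / (4337/1156) = 1/8
check: Δy/Fy = (645/1156) / (1290/289) = 1/8 ✓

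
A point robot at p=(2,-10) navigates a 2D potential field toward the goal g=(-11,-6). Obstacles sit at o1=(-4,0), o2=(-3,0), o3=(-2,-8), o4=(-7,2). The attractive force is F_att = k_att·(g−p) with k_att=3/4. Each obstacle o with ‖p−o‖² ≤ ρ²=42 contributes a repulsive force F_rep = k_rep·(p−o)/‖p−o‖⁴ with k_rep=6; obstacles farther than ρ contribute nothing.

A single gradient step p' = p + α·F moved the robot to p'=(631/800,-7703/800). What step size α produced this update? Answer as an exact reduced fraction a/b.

α = 1/8

F_att = 3/4·(g−p) = 3/4·(-13,4) = (-9.7500,3.0000)
o1: d²=136 > ρ²=42 → inactive
o2: d²=125 > ρ²=42 → inactive
o3: d²=20 ≤ ρ²=42; F_rep = 6·(4,-2)/20² = (0.0600,-0.0300)
o4: d²=225 > ρ²=42 → inactive
F = F_att + ΣF_rep = (-9.6900,2.9700)
Δp = p'−p = (-1.2112,0.3713); α = Δx/Fx = (-969/800) / (-969/100) = 1/8
check: Δy/Fy = (297/800) / (297/100) = 1/8 ✓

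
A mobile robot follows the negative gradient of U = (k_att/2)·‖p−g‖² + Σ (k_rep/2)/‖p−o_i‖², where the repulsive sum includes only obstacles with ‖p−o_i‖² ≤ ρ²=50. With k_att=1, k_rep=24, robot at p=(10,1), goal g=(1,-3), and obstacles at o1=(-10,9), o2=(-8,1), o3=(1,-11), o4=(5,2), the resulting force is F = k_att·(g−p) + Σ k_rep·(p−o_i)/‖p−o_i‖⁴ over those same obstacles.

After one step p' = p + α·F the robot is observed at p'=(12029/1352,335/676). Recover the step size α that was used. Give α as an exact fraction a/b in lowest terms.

α = 1/8

F_att = 1·(g−p) = 1·(-9,-4) = (-9.0000,-4.0000)
o1: d²=464 > ρ²=50 → inactive
o2: d²=324 > ρ²=50 → inactive
o3: d²=225 > ρ²=50 → inactive
o4: d²=26 ≤ ρ²=50; F_rep = 24·(5,-1)/26² = (0.1775,-0.0355)
F = F_att + ΣF_rep = (-8.8225,-4.0355)
Δp = p'−p = (-1.1028,-0.5044); α = Δx/Fx = (-1491/1352) / (-1491/169) = 1/8
check: Δy/Fy = (-341/676) / (-682/169) = 1/8 ✓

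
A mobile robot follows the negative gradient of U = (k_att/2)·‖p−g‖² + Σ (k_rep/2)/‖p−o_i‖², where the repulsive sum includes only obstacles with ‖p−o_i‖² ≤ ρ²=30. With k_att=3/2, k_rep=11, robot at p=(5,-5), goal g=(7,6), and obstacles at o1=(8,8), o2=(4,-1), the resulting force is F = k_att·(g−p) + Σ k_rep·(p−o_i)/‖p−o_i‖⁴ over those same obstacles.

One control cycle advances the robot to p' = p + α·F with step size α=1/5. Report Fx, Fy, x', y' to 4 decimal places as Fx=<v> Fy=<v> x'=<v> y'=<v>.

F_att = 3/2·(g−p) = 3/2·(2,11) = (3.0000,16.5000)
o1: d²=178 > ρ²=30 → inactive
o2: d²=17 ≤ ρ²=30; F_rep = 11·(1,-4)/17² = (0.0381,-0.1522)
F = F_att + ΣF_rep = (3.0381,16.3478)
p' = p + 1/5·F = (5.6076,-1.7304)

Fx=3.0381 Fy=16.3478 x'=5.6076 y'=-1.7304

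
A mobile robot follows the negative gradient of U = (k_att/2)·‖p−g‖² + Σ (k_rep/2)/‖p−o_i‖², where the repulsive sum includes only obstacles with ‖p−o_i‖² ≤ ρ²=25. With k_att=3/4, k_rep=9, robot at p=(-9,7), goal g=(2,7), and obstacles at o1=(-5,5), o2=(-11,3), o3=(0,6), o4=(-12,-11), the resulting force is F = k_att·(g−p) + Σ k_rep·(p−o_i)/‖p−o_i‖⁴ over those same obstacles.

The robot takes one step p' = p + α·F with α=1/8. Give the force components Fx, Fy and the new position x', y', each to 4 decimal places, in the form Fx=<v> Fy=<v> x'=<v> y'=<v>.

F_att = 3/4·(g−p) = 3/4·(11,0) = (8.2500,0.0000)
o1: d²=20 ≤ ρ²=25; F_rep = 9·(-4,2)/20² = (-0.0900,0.0450)
o2: d²=20 ≤ ρ²=25; F_rep = 9·(2,4)/20² = (0.0450,0.0900)
o3: d²=82 > ρ²=25 → inactive
o4: d²=333 > ρ²=25 → inactive
F = F_att + ΣF_rep = (8.2050,0.1350)
p' = p + 1/8·F = (-7.9744,7.0169)

Fx=8.2050 Fy=0.1350 x'=-7.9744 y'=7.0169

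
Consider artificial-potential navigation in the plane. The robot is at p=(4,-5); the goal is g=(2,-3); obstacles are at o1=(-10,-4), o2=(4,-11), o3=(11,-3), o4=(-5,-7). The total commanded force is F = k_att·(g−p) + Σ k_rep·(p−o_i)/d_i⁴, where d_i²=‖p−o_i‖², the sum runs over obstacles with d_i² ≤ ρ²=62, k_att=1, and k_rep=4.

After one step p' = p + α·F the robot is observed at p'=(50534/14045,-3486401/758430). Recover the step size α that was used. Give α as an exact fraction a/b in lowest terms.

F_att = 1·(g−p) = 1·(-2,2) = (-2.0000,2.0000)
o1: d²=197 > ρ²=62 → inactive
o2: d²=36 ≤ ρ²=62; F_rep = 4·(0,6)/36² = (0.0000,0.0185)
o3: d²=53 ≤ ρ²=62; F_rep = 4·(-7,-2)/53² = (-0.0100,-0.0028)
o4: d²=85 > ρ²=62 → inactive
F = F_att + ΣF_rep = (-2.0100,2.0157)
Δp = p'−p = (-0.4020,0.4031); α = Δx/Fx = (-5646/14045) / (-5646/2809) = 1/5
check: Δy/Fy = (305749/758430) / (305749/151686) = 1/5 ✓

α = 1/5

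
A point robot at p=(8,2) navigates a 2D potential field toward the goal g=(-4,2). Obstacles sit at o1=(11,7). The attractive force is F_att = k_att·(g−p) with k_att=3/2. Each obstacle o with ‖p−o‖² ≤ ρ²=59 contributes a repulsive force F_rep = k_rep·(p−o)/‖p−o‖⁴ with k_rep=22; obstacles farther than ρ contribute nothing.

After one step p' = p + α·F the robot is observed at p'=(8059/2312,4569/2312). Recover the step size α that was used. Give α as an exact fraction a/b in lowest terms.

F_att = 3/2·(g−p) = 3/2·(-12,0) = (-18.0000,0.0000)
o1: d²=34 ≤ ρ²=59; F_rep = 22·(-3,-5)/34² = (-0.0571,-0.0952)
F = F_att + ΣF_rep = (-18.0571,-0.0952)
Δp = p'−p = (-4.5143,-0.0238); α = Δx/Fx = (-10437/2312) / (-10437/578) = 1/4
check: Δy/Fy = (-55/2312) / (-55/578) = 1/4 ✓

α = 1/4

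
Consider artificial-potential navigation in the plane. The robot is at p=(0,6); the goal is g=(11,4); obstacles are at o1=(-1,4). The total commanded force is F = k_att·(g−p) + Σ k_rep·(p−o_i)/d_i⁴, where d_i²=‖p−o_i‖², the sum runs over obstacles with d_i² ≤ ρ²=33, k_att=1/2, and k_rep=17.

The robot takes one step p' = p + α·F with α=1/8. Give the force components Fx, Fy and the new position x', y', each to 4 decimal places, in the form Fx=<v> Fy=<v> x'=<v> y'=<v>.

Fx=6.1800 Fy=0.3600 x'=0.7725 y'=6.0450

F_att = 1/2·(g−p) = 1/2·(11,-2) = (5.5000,-1.0000)
o1: d²=5 ≤ ρ²=33; F_rep = 17·(1,2)/5² = (0.6800,1.3600)
F = F_att + ΣF_rep = (6.1800,0.3600)
p' = p + 1/8·F = (0.7725,6.0450)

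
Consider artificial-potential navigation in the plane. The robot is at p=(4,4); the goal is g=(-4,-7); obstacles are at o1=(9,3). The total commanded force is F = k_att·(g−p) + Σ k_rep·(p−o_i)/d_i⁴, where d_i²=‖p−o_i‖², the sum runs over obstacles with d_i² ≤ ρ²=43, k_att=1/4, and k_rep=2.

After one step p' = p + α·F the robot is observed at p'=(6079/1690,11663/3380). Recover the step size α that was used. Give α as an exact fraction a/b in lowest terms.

F_att = 1/4·(g−p) = 1/4·(-8,-11) = (-2.0000,-2.7500)
o1: d²=26 ≤ ρ²=43; F_rep = 2·(-5,1)/26² = (-0.0148,0.0030)
F = F_att + ΣF_rep = (-2.0148,-2.7470)
Δp = p'−p = (-0.4030,-0.5494); α = Δx/Fx = (-681/1690) / (-681/338) = 1/5
check: Δy/Fy = (-1857/3380) / (-1857/676) = 1/5 ✓

α = 1/5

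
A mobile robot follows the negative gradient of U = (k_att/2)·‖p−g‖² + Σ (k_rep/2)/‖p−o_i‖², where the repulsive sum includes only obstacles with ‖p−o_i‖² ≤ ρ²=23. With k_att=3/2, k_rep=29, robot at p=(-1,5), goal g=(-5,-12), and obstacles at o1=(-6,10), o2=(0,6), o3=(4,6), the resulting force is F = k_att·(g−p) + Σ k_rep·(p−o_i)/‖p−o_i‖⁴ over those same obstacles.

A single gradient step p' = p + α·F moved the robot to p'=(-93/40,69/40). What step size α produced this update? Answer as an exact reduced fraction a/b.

F_att = 3/2·(g−p) = 3/2·(-4,-17) = (-6.0000,-25.5000)
o1: d²=50 > ρ²=23 → inactive
o2: d²=2 ≤ ρ²=23; F_rep = 29·(-1,-1)/2² = (-7.2500,-7.2500)
o3: d²=26 > ρ²=23 → inactive
F = F_att + ΣF_rep = (-13.2500,-32.7500)
Δp = p'−p = (-1.3250,-3.2750); α = Δx/Fx = (-53/40) / (-53/4) = 1/10
check: Δy/Fy = (-131/40) / (-131/4) = 1/10 ✓

α = 1/10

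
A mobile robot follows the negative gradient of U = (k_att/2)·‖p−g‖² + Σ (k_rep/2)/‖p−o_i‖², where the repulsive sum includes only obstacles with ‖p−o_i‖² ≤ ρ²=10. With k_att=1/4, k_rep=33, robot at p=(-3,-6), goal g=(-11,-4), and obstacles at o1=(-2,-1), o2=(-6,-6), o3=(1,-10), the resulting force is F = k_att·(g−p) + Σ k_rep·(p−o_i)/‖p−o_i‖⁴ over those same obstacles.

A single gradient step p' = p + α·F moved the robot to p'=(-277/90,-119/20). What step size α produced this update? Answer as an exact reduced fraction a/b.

F_att = 1/4·(g−p) = 1/4·(-8,2) = (-2.0000,0.5000)
o1: d²=26 > ρ²=10 → inactive
o2: d²=9 ≤ ρ²=10; F_rep = 33·(3,0)/9² = (1.2222,0.0000)
o3: d²=32 > ρ²=10 → inactive
F = F_att + ΣF_rep = (-0.7778,0.5000)
Δp = p'−p = (-0.0778,0.0500); α = Δx/Fx = (-7/90) / (-7/9) = 1/10
check: Δy/Fy = (1/20) / (1/2) = 1/10 ✓

α = 1/10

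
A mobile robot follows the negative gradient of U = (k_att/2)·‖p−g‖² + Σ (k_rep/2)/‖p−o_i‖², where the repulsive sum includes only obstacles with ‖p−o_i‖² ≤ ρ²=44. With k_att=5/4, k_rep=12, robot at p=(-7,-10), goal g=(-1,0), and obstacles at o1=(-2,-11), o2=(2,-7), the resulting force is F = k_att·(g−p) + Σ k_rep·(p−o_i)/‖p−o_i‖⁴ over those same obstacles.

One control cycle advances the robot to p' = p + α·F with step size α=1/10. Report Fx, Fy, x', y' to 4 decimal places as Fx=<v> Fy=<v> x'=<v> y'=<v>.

F_att = 5/4·(g−p) = 5/4·(6,10) = (7.5000,12.5000)
o1: d²=26 ≤ ρ²=44; F_rep = 12·(-5,1)/26² = (-0.0888,0.0178)
o2: d²=90 > ρ²=44 → inactive
F = F_att + ΣF_rep = (7.4112,12.5178)
p' = p + 1/10·F = (-6.2589,-8.7482)

Fx=7.4112 Fy=12.5178 x'=-6.2589 y'=-8.7482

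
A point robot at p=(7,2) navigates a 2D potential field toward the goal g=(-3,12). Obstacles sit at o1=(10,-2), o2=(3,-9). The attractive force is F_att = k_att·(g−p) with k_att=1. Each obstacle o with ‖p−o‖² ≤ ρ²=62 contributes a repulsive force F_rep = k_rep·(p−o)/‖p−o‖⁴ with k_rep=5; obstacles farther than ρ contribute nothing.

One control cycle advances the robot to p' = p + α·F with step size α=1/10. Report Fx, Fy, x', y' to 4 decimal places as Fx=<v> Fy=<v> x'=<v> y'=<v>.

F_att = 1·(g−p) = 1·(-10,10) = (-10.0000,10.0000)
o1: d²=25 ≤ ρ²=62; F_rep = 5·(-3,4)/25² = (-0.0240,0.0320)
o2: d²=137 > ρ²=62 → inactive
F = F_att + ΣF_rep = (-10.0240,10.0320)
p' = p + 1/10·F = (5.9976,3.0032)

Fx=-10.0240 Fy=10.0320 x'=5.9976 y'=3.0032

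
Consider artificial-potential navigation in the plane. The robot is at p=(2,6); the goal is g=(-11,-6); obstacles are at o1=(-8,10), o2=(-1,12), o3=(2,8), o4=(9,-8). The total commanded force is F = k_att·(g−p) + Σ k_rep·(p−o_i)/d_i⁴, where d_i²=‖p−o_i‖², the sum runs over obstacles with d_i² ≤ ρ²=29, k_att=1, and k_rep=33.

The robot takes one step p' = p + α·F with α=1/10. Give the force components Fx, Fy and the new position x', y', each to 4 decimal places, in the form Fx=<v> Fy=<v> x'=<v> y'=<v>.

F_att = 1·(g−p) = 1·(-13,-12) = (-13.0000,-12.0000)
o1: d²=116 > ρ²=29 → inactive
o2: d²=45 > ρ²=29 → inactive
o3: d²=4 ≤ ρ²=29; F_rep = 33·(0,-2)/4² = (0.0000,-4.1250)
o4: d²=245 > ρ²=29 → inactive
F = F_att + ΣF_rep = (-13.0000,-16.1250)
p' = p + 1/10·F = (0.7000,4.3875)

Fx=-13.0000 Fy=-16.1250 x'=0.7000 y'=4.3875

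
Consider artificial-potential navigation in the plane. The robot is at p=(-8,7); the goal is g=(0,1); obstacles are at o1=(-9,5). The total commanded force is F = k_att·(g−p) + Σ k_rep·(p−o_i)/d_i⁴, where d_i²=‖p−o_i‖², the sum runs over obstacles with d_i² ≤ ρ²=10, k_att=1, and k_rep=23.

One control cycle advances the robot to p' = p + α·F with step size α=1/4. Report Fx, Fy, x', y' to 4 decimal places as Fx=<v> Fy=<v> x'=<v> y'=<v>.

Fx=8.9200 Fy=-4.1600 x'=-5.7700 y'=5.9600

F_att = 1·(g−p) = 1·(8,-6) = (8.0000,-6.0000)
o1: d²=5 ≤ ρ²=10; F_rep = 23·(1,2)/5² = (0.9200,1.8400)
F = F_att + ΣF_rep = (8.9200,-4.1600)
p' = p + 1/4·F = (-5.7700,5.9600)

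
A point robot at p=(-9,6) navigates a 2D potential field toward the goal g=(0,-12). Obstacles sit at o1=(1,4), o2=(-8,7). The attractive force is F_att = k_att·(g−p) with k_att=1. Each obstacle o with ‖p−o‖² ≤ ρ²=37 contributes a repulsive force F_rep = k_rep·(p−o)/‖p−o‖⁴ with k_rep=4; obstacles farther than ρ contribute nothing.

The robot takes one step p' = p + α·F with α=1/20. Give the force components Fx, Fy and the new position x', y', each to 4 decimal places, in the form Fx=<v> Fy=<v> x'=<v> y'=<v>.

Fx=8.0000 Fy=-19.0000 x'=-8.6000 y'=5.0500

F_att = 1·(g−p) = 1·(9,-18) = (9.0000,-18.0000)
o1: d²=104 > ρ²=37 → inactive
o2: d²=2 ≤ ρ²=37; F_rep = 4·(-1,-1)/2² = (-1.0000,-1.0000)
F = F_att + ΣF_rep = (8.0000,-19.0000)
p' = p + 1/20·F = (-8.6000,5.0500)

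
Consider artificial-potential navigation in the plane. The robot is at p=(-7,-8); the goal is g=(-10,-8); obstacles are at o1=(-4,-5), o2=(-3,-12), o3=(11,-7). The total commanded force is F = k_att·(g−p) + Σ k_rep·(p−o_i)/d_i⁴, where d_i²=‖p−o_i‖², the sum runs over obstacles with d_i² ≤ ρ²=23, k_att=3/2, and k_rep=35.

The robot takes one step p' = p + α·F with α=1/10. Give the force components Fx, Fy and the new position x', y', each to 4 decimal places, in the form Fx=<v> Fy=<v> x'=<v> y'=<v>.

F_att = 3/2·(g−p) = 3/2·(-3,0) = (-4.5000,0.0000)
o1: d²=18 ≤ ρ²=23; F_rep = 35·(-3,-3)/18² = (-0.3241,-0.3241)
o2: d²=32 > ρ²=23 → inactive
o3: d²=325 > ρ²=23 → inactive
F = F_att + ΣF_rep = (-4.8241,-0.3241)
p' = p + 1/10·F = (-7.4824,-8.0324)

Fx=-4.8241 Fy=-0.3241 x'=-7.4824 y'=-8.0324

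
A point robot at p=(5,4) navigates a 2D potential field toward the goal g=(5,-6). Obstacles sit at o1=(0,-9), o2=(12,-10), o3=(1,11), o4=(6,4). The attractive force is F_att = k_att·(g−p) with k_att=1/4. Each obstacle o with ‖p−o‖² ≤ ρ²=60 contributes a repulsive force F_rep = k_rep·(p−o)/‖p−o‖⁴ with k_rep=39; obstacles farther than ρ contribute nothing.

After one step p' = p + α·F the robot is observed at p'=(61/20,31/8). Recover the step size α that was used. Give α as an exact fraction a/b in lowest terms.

α = 1/20

F_att = 1/4·(g−p) = 1/4·(0,-10) = (0.0000,-2.5000)
o1: d²=194 > ρ²=60 → inactive
o2: d²=245 > ρ²=60 → inactive
o3: d²=65 > ρ²=60 → inactive
o4: d²=1 ≤ ρ²=60; F_rep = 39·(-1,0)/1² = (-39.0000,0.0000)
F = F_att + ΣF_rep = (-39.0000,-2.5000)
Δp = p'−p = (-1.9500,-0.1250); α = Δx/Fx = (-39/20) / (-39) = 1/20
check: Δy/Fy = (-1/8) / (-5/2) = 1/20 ✓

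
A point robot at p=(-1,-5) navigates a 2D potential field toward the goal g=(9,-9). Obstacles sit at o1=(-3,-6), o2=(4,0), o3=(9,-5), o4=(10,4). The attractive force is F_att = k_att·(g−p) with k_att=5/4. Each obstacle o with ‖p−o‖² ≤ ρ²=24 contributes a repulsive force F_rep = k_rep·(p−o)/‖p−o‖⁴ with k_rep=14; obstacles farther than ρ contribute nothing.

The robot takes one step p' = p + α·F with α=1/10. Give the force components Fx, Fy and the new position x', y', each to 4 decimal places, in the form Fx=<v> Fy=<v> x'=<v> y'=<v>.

Fx=13.6200 Fy=-4.4400 x'=0.3620 y'=-5.4440

F_att = 5/4·(g−p) = 5/4·(10,-4) = (12.5000,-5.0000)
o1: d²=5 ≤ ρ²=24; F_rep = 14·(2,1)/5² = (1.1200,0.5600)
o2: d²=50 > ρ²=24 → inactive
o3: d²=100 > ρ²=24 → inactive
o4: d²=202 > ρ²=24 → inactive
F = F_att + ΣF_rep = (13.6200,-4.4400)
p' = p + 1/10·F = (0.3620,-5.4440)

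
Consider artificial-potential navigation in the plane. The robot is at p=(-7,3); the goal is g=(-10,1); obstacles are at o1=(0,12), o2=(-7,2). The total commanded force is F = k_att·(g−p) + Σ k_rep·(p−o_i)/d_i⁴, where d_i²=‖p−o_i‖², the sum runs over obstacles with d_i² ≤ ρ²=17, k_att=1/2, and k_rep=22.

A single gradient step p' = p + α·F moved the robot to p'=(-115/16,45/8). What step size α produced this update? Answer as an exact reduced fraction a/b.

F_att = 1/2·(g−p) = 1/2·(-3,-2) = (-1.5000,-1.0000)
o1: d²=130 > ρ²=17 → inactive
o2: d²=1 ≤ ρ²=17; F_rep = 22·(0,1)/1² = (0.0000,22.0000)
F = F_att + ΣF_rep = (-1.5000,21.0000)
Δp = p'−p = (-0.1875,2.6250); α = Δx/Fx = (-3/16) / (-3/2) = 1/8
check: Δy/Fy = (21/8) / (21) = 1/8 ✓

α = 1/8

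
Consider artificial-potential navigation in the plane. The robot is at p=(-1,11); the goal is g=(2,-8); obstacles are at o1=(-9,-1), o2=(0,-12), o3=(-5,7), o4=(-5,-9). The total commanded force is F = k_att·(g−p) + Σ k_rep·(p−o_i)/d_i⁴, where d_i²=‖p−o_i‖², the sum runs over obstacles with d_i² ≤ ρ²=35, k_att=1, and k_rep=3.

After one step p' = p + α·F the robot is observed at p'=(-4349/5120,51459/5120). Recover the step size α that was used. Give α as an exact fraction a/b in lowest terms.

F_att = 1·(g−p) = 1·(3,-19) = (3.0000,-19.0000)
o1: d²=208 > ρ²=35 → inactive
o2: d²=530 > ρ²=35 → inactive
o3: d²=32 ≤ ρ²=35; F_rep = 3·(4,4)/32² = (0.0117,0.0117)
o4: d²=416 > ρ²=35 → inactive
F = F_att + ΣF_rep = (3.0117,-18.9883)
Δp = p'−p = (0.1506,-0.9494); α = Δx/Fx = (771/5120) / (771/256) = 1/20
check: Δy/Fy = (-4861/5120) / (-4861/256) = 1/20 ✓

α = 1/20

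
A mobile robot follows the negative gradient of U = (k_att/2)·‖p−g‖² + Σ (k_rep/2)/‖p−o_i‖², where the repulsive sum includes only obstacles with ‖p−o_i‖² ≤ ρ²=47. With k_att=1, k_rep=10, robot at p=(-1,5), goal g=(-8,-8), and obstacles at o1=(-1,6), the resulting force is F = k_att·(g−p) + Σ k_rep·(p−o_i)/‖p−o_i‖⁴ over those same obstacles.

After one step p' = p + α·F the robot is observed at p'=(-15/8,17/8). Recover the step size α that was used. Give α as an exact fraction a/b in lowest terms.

α = 1/8

F_att = 1·(g−p) = 1·(-7,-13) = (-7.0000,-13.0000)
o1: d²=1 ≤ ρ²=47; F_rep = 10·(0,-1)/1² = (0.0000,-10.0000)
F = F_att + ΣF_rep = (-7.0000,-23.0000)
Δp = p'−p = (-0.8750,-2.8750); α = Δx/Fx = (-7/8) / (-7) = 1/8
check: Δy/Fy = (-23/8) / (-23) = 1/8 ✓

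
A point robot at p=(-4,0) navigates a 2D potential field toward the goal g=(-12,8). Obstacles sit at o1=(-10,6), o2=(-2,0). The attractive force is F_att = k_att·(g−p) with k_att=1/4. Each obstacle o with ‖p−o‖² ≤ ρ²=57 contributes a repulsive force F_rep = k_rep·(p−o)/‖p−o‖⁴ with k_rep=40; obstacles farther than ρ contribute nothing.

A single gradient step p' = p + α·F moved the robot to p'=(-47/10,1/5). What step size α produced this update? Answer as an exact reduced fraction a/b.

F_att = 1/4·(g−p) = 1/4·(-8,8) = (-2.0000,2.0000)
o1: d²=72 > ρ²=57 → inactive
o2: d²=4 ≤ ρ²=57; F_rep = 40·(-2,0)/4² = (-5.0000,0.0000)
F = F_att + ΣF_rep = (-7.0000,2.0000)
Δp = p'−p = (-0.7000,0.2000); α = Δx/Fx = (-7/10) / (-7) = 1/10
check: Δy/Fy = (1/5) / (2) = 1/10 ✓

α = 1/10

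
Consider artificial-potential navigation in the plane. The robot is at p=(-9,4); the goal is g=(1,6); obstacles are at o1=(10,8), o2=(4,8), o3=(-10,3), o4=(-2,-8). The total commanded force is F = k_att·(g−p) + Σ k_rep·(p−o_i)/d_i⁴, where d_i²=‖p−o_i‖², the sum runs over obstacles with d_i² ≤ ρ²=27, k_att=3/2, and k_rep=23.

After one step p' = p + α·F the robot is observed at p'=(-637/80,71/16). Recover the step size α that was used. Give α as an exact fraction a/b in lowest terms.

α = 1/20

F_att = 3/2·(g−p) = 3/2·(10,2) = (15.0000,3.0000)
o1: d²=377 > ρ²=27 → inactive
o2: d²=185 > ρ²=27 → inactive
o3: d²=2 ≤ ρ²=27; F_rep = 23·(1,1)/2² = (5.7500,5.7500)
o4: d²=193 > ρ²=27 → inactive
F = F_att + ΣF_rep = (20.7500,8.7500)
Δp = p'−p = (1.0375,0.4375); α = Δx/Fx = (83/80) / (83/4) = 1/20
check: Δy/Fy = (7/16) / (35/4) = 1/20 ✓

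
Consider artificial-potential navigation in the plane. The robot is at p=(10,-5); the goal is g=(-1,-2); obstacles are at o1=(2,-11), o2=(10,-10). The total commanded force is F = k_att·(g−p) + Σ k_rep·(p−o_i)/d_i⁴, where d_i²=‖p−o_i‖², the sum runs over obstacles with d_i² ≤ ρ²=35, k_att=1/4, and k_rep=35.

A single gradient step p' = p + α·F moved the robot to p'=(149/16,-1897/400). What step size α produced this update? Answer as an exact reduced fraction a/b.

F_att = 1/4·(g−p) = 1/4·(-11,3) = (-2.7500,0.7500)
o1: d²=100 > ρ²=35 → inactive
o2: d²=25 ≤ ρ²=35; F_rep = 35·(0,5)/25² = (0.0000,0.2800)
F = F_att + ΣF_rep = (-2.7500,1.0300)
Δp = p'−p = (-0.6875,0.2575); α = Δx/Fx = (-11/16) / (-11/4) = 1/4
check: Δy/Fy = (103/400) / (103/100) = 1/4 ✓

α = 1/4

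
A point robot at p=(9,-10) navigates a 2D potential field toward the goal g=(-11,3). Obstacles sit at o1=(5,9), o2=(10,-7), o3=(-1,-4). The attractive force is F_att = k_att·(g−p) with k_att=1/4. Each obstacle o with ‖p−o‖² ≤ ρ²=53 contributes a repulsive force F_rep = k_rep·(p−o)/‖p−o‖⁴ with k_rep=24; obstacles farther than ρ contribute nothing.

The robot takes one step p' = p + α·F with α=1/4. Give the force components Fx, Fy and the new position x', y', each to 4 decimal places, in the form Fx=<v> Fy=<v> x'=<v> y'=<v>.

F_att = 1/4·(g−p) = 1/4·(-20,13) = (-5.0000,3.2500)
o1: d²=377 > ρ²=53 → inactive
o2: d²=10 ≤ ρ²=53; F_rep = 24·(-1,-3)/10² = (-0.2400,-0.7200)
o3: d²=136 > ρ²=53 → inactive
F = F_att + ΣF_rep = (-5.2400,2.5300)
p' = p + 1/4·F = (7.6900,-9.3675)

Fx=-5.2400 Fy=2.5300 x'=7.6900 y'=-9.3675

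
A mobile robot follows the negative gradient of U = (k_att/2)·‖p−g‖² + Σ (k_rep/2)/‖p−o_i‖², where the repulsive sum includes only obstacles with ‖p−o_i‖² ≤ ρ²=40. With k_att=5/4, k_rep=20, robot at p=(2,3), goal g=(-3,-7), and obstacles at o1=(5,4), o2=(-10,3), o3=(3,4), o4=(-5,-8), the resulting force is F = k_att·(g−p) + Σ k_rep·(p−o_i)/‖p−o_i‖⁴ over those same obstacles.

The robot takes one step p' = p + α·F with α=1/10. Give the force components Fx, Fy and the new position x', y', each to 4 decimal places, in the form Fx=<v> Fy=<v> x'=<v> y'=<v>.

F_att = 5/4·(g−p) = 5/4·(-5,-10) = (-6.2500,-12.5000)
o1: d²=10 ≤ ρ²=40; F_rep = 20·(-3,-1)/10² = (-0.6000,-0.2000)
o2: d²=144 > ρ²=40 → inactive
o3: d²=2 ≤ ρ²=40; F_rep = 20·(-1,-1)/2² = (-5.0000,-5.0000)
o4: d²=170 > ρ²=40 → inactive
F = F_att + ΣF_rep = (-11.8500,-17.7000)
p' = p + 1/10·F = (0.8150,1.2300)

Fx=-11.8500 Fy=-17.7000 x'=0.8150 y'=1.2300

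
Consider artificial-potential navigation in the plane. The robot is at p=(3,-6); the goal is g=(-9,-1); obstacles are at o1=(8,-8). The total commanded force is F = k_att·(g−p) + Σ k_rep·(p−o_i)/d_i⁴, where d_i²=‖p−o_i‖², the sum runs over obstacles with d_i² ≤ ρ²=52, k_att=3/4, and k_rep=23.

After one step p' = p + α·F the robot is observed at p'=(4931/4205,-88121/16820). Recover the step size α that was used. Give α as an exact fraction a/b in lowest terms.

F_att = 3/4·(g−p) = 3/4·(-12,5) = (-9.0000,3.7500)
o1: d²=29 ≤ ρ²=52; F_rep = 23·(-5,2)/29² = (-0.1367,0.0547)
F = F_att + ΣF_rep = (-9.1367,3.8047)
Δp = p'−p = (-1.8273,0.7609); α = Δx/Fx = (-7684/4205) / (-7684/841) = 1/5
check: Δy/Fy = (12799/16820) / (12799/3364) = 1/5 ✓

α = 1/5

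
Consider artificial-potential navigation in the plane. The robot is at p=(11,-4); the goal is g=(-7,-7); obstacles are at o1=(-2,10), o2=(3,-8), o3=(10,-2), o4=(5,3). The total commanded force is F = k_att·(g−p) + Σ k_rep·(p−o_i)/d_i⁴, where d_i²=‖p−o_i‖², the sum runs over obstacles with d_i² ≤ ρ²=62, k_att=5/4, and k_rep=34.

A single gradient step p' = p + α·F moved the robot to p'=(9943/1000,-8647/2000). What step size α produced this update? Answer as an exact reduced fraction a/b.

F_att = 5/4·(g−p) = 5/4·(-18,-3) = (-22.5000,-3.7500)
o1: d²=365 > ρ²=62 → inactive
o2: d²=80 > ρ²=62 → inactive
o3: d²=5 ≤ ρ²=62; F_rep = 34·(1,-2)/5² = (1.3600,-2.7200)
o4: d²=85 > ρ²=62 → inactive
F = F_att + ΣF_rep = (-21.1400,-6.4700)
Δp = p'−p = (-1.0570,-0.3235); α = Δx/Fx = (-1057/1000) / (-1057/50) = 1/20
check: Δy/Fy = (-647/2000) / (-647/100) = 1/20 ✓

α = 1/20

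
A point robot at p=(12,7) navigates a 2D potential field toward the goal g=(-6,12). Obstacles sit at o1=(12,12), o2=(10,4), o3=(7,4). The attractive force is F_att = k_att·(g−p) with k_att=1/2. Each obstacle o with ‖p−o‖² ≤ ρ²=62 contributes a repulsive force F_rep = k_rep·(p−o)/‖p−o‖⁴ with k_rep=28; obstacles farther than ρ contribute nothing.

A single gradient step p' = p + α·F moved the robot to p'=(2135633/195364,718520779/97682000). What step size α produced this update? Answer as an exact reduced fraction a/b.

α = 1/8

F_att = 1/2·(g−p) = 1/2·(-18,5) = (-9.0000,2.5000)
o1: d²=25 ≤ ρ²=62; F_rep = 28·(0,-5)/25² = (0.0000,-0.2240)
o2: d²=13 ≤ ρ²=62; F_rep = 28·(2,3)/13² = (0.3314,0.4970)
o3: d²=34 ≤ ρ²=62; F_rep = 28·(5,3)/34² = (0.1211,0.0727)
F = F_att + ΣF_rep = (-8.5475,2.8457)
Δp = p'−p = (-1.0684,0.3557); α = Δx/Fx = (-208735/195364) / (-417470/48841) = 1/8
check: Δy/Fy = (34746779/97682000) / (34746779/12210250) = 1/8 ✓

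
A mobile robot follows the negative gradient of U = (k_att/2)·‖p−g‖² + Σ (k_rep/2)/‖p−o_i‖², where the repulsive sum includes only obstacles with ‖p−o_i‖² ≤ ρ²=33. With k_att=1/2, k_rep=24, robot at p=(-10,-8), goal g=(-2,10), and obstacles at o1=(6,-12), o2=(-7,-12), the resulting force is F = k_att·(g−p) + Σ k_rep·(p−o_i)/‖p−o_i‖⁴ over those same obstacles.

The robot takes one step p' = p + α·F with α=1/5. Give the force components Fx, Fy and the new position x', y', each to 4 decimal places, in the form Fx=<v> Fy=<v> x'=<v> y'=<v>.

F_att = 1/2·(g−p) = 1/2·(8,18) = (4.0000,9.0000)
o1: d²=272 > ρ²=33 → inactive
o2: d²=25 ≤ ρ²=33; F_rep = 24·(-3,4)/25² = (-0.1152,0.1536)
F = F_att + ΣF_rep = (3.8848,9.1536)
p' = p + 1/5·F = (-9.2230,-6.1693)

Fx=3.8848 Fy=9.1536 x'=-9.2230 y'=-6.1693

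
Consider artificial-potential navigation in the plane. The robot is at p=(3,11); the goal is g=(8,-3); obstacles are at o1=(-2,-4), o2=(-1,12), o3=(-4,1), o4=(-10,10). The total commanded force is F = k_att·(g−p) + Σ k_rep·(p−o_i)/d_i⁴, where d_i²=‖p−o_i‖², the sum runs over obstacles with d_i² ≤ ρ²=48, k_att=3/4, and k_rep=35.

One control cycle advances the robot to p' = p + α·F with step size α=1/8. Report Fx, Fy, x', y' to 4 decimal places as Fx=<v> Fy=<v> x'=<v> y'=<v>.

Fx=4.2344 Fy=-10.6211 x'=3.5293 y'=9.6724

F_att = 3/4·(g−p) = 3/4·(5,-14) = (3.7500,-10.5000)
o1: d²=250 > ρ²=48 → inactive
o2: d²=17 ≤ ρ²=48; F_rep = 35·(4,-1)/17² = (0.4844,-0.1211)
o3: d²=149 > ρ²=48 → inactive
o4: d²=170 > ρ²=48 → inactive
F = F_att + ΣF_rep = (4.2344,-10.6211)
p' = p + 1/8·F = (3.5293,9.6724)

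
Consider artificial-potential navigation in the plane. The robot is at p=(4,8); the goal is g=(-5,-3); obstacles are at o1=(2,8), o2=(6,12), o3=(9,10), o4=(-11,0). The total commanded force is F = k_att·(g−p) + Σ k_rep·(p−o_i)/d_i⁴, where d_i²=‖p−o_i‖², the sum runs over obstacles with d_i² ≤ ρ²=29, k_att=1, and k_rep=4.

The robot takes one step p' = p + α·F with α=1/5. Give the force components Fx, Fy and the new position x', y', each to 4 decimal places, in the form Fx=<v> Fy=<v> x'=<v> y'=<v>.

F_att = 1·(g−p) = 1·(-9,-11) = (-9.0000,-11.0000)
o1: d²=4 ≤ ρ²=29; F_rep = 4·(2,0)/4² = (0.5000,0.0000)
o2: d²=20 ≤ ρ²=29; F_rep = 4·(-2,-4)/20² = (-0.0200,-0.0400)
o3: d²=29 ≤ ρ²=29; F_rep = 4·(-5,-2)/29² = (-0.0238,-0.0095)
o4: d²=289 > ρ²=29 → inactive
F = F_att + ΣF_rep = (-8.5438,-11.0495)
p' = p + 1/5·F = (2.2912,5.7901)

Fx=-8.5438 Fy=-11.0495 x'=2.2912 y'=5.7901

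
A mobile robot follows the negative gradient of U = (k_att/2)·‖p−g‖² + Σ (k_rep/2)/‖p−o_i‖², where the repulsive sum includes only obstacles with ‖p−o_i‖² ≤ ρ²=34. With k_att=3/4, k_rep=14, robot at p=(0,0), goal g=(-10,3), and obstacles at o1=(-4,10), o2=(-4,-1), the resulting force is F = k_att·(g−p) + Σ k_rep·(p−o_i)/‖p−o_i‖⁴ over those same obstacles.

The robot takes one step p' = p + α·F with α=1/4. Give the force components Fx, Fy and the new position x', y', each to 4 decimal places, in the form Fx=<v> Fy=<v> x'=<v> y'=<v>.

F_att = 3/4·(g−p) = 3/4·(-10,3) = (-7.5000,2.2500)
o1: d²=116 > ρ²=34 → inactive
o2: d²=17 ≤ ρ²=34; F_rep = 14·(4,1)/17² = (0.1938,0.0484)
F = F_att + ΣF_rep = (-7.3062,2.2984)
p' = p + 1/4·F = (-1.8266,0.5746)

Fx=-7.3062 Fy=2.2984 x'=-1.8266 y'=0.5746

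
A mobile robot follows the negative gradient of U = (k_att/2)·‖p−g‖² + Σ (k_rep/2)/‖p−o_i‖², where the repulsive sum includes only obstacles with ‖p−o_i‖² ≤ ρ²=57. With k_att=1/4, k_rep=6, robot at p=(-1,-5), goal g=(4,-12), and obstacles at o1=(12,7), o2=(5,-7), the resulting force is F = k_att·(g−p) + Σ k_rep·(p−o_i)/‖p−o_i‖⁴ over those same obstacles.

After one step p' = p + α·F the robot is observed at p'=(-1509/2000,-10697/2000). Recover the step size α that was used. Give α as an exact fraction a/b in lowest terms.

α = 1/5

F_att = 1/4·(g−p) = 1/4·(5,-7) = (1.2500,-1.7500)
o1: d²=313 > ρ²=57 → inactive
o2: d²=40 ≤ ρ²=57; F_rep = 6·(-6,2)/40² = (-0.0225,0.0075)
F = F_att + ΣF_rep = (1.2275,-1.7425)
Δp = p'−p = (0.2455,-0.3485); α = Δx/Fx = (491/2000) / (491/400) = 1/5
check: Δy/Fy = (-697/2000) / (-697/400) = 1/5 ✓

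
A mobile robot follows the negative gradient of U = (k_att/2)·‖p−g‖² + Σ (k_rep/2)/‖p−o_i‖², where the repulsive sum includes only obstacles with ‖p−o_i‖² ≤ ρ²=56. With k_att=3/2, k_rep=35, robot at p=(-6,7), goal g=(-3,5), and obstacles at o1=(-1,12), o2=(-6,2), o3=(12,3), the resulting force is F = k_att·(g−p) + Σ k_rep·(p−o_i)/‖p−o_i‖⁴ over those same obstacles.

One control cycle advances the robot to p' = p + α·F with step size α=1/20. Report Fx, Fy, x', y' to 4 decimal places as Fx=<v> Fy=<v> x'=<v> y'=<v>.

F_att = 3/2·(g−p) = 3/2·(3,-2) = (4.5000,-3.0000)
o1: d²=50 ≤ ρ²=56; F_rep = 35·(-5,-5)/50² = (-0.0700,-0.0700)
o2: d²=25 ≤ ρ²=56; F_rep = 35·(0,5)/25² = (0.0000,0.2800)
o3: d²=340 > ρ²=56 → inactive
F = F_att + ΣF_rep = (4.4300,-2.7900)
p' = p + 1/20·F = (-5.7785,6.8605)

Fx=4.4300 Fy=-2.7900 x'=-5.7785 y'=6.8605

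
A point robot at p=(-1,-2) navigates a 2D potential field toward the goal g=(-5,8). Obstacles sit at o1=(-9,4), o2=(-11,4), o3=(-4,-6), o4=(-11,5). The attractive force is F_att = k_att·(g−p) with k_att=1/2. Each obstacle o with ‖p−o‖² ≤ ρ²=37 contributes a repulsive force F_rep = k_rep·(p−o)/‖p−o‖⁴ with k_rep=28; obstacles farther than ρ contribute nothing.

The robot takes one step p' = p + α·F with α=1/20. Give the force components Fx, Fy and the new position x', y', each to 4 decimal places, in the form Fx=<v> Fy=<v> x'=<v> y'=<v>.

Fx=-1.8656 Fy=5.1792 x'=-1.0933 y'=-1.7410

F_att = 1/2·(g−p) = 1/2·(-4,10) = (-2.0000,5.0000)
o1: d²=100 > ρ²=37 → inactive
o2: d²=136 > ρ²=37 → inactive
o3: d²=25 ≤ ρ²=37; F_rep = 28·(3,4)/25² = (0.1344,0.1792)
o4: d²=149 > ρ²=37 → inactive
F = F_att + ΣF_rep = (-1.8656,5.1792)
p' = p + 1/20·F = (-1.0933,-1.7410)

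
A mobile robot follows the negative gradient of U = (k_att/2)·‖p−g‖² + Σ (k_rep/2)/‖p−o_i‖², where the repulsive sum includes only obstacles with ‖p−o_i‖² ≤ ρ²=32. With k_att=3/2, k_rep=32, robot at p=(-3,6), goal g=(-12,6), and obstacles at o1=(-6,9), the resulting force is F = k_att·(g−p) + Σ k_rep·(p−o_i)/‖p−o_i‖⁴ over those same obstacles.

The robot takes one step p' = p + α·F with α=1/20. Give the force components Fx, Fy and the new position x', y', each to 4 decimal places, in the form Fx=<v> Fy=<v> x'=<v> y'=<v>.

F_att = 3/2·(g−p) = 3/2·(-9,0) = (-13.5000,0.0000)
o1: d²=18 ≤ ρ²=32; F_rep = 32·(3,-3)/18² = (0.2963,-0.2963)
F = F_att + ΣF_rep = (-13.2037,-0.2963)
p' = p + 1/20·F = (-3.6602,5.9852)

Fx=-13.2037 Fy=-0.2963 x'=-3.6602 y'=5.9852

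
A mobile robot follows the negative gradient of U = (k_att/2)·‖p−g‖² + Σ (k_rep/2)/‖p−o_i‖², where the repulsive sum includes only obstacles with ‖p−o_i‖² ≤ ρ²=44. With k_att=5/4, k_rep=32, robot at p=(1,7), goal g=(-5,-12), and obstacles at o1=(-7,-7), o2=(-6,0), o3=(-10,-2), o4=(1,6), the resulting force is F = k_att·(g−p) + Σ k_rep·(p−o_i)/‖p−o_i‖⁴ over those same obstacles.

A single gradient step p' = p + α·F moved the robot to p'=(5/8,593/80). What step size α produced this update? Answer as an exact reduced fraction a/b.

F_att = 5/4·(g−p) = 5/4·(-6,-19) = (-7.5000,-23.7500)
o1: d²=260 > ρ²=44 → inactive
o2: d²=98 > ρ²=44 → inactive
o3: d²=202 > ρ²=44 → inactive
o4: d²=1 ≤ ρ²=44; F_rep = 32·(0,1)/1² = (0.0000,32.0000)
F = F_att + ΣF_rep = (-7.5000,8.2500)
Δp = p'−p = (-0.3750,0.4125); α = Δx/Fx = (-3/8) / (-15/2) = 1/20
check: Δy/Fy = (33/80) / (33/4) = 1/20 ✓

α = 1/20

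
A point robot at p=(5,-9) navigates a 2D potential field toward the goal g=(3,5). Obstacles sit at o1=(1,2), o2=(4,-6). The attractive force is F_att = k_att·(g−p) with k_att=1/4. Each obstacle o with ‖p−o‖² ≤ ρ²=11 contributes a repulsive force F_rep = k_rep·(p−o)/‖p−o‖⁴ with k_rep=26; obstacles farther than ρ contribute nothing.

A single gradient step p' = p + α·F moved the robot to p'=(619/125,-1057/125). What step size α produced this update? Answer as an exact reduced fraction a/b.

α = 1/5

F_att = 1/4·(g−p) = 1/4·(-2,14) = (-0.5000,3.5000)
o1: d²=137 > ρ²=11 → inactive
o2: d²=10 ≤ ρ²=11; F_rep = 26·(1,-3)/10² = (0.2600,-0.7800)
F = F_att + ΣF_rep = (-0.2400,2.7200)
Δp = p'−p = (-0.0480,0.5440); α = Δx/Fx = (-6/125) / (-6/25) = 1/5
check: Δy/Fy = (68/125) / (68/25) = 1/5 ✓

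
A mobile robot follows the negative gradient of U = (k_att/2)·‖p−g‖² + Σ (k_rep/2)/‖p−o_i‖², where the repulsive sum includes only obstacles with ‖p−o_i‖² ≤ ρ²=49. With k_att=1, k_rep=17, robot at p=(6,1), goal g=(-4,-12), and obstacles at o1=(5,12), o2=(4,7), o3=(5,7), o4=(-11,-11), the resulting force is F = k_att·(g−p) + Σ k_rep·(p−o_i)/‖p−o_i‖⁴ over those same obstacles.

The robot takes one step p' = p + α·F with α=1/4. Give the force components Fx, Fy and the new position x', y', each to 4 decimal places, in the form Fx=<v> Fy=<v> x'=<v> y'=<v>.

Fx=-9.9663 Fy=-13.1383 x'=3.5084 y'=-2.2846

F_att = 1·(g−p) = 1·(-10,-13) = (-10.0000,-13.0000)
o1: d²=122 > ρ²=49 → inactive
o2: d²=40 ≤ ρ²=49; F_rep = 17·(2,-6)/40² = (0.0213,-0.0638)
o3: d²=37 ≤ ρ²=49; F_rep = 17·(1,-6)/37² = (0.0124,-0.0745)
o4: d²=433 > ρ²=49 → inactive
F = F_att + ΣF_rep = (-9.9663,-13.1383)
p' = p + 1/4·F = (3.5084,-2.2846)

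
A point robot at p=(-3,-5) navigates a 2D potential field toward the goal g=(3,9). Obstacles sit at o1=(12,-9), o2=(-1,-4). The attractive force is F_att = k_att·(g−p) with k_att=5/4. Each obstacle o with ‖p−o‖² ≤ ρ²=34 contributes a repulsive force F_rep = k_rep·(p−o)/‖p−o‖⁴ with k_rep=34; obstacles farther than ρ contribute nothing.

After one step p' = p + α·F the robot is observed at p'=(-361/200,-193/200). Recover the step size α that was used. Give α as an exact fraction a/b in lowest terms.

α = 1/4

F_att = 5/4·(g−p) = 5/4·(6,14) = (7.5000,17.5000)
o1: d²=241 > ρ²=34 → inactive
o2: d²=5 ≤ ρ²=34; F_rep = 34·(-2,-1)/5² = (-2.7200,-1.3600)
F = F_att + ΣF_rep = (4.7800,16.1400)
Δp = p'−p = (1.1950,4.0350); α = Δx/Fx = (239/200) / (239/50) = 1/4
check: Δy/Fy = (807/200) / (807/50) = 1/4 ✓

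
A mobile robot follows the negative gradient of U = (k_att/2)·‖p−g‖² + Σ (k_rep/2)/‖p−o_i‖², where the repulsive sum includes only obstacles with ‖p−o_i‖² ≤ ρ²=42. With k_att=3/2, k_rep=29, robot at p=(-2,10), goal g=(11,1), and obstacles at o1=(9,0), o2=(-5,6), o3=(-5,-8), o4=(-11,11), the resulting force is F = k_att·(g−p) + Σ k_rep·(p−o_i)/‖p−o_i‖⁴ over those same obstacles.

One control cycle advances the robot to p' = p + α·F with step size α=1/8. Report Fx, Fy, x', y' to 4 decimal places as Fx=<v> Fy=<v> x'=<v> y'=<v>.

F_att = 3/2·(g−p) = 3/2·(13,-9) = (19.5000,-13.5000)
o1: d²=221 > ρ²=42 → inactive
o2: d²=25 ≤ ρ²=42; F_rep = 29·(3,4)/25² = (0.1392,0.1856)
o3: d²=333 > ρ²=42 → inactive
o4: d²=82 > ρ²=42 → inactive
F = F_att + ΣF_rep = (19.6392,-13.3144)
p' = p + 1/8·F = (0.4549,8.3357)

Fx=19.6392 Fy=-13.3144 x'=0.4549 y'=8.3357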